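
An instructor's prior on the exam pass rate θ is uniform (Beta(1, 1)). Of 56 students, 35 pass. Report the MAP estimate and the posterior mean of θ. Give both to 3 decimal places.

MAP: 0.625. Posterior mean: 0.621.

Posterior: Beta(1+35, 1+21) = Beta(36, 22).
Mode = (36−1)/(36+22−2) = 35/56 = 0.625.
With a flat prior the MAP equals the MLE, 35/56.
Mean = 36/(36+22) = 36/58 = 0.621.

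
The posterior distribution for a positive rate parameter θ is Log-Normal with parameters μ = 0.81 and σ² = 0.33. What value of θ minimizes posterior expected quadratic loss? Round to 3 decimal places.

Mode = exp(μ − σ²) = exp(0.48) = 1.616.
Mean = exp(μ + σ²/2) = exp(0.975) = 2.651.
Quadratic loss ⇒ the optimal estimator is the posterior mean.

2.651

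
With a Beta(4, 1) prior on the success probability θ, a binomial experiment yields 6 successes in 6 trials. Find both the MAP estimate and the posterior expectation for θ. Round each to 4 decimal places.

Posterior: Beta(4+6, 1+0) = Beta(10, 1).
Since β = 1 ≤ 1 and α > 1, the Beta density is monotone increasing on [0,1]; the mode is at 1.
Mean = 10/(10+1) = 0.9091.

θ_MAP = 1.0000, E[θ|data] = 0.9091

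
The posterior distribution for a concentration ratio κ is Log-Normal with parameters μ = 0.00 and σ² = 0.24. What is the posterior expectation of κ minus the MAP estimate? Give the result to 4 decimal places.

Mode = exp(μ − σ²) = exp(-0.24) = 0.7866.
Mean = exp(μ + σ²/2) = exp(0.120) = 1.1275.
Difference = 1.1275 − 0.7866 = 0.3409.

0.3409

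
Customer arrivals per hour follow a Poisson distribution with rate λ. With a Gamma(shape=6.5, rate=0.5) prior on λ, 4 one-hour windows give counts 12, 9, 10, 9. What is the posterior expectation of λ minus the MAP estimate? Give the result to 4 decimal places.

Σ counts = 40. Posterior: Gamma(shape = 6.5+40 = 46.5, rate = 0.5+4 = 4.5).
Mode = (α−1)/β = 45.5/4.5 = 10.1111.
Mean = α/β = 46.5/4.5 = 10.3333.
Difference = 10.3333 − 10.1111 = 0.2222.

0.2222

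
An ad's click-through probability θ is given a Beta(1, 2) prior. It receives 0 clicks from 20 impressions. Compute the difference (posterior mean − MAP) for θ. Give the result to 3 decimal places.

0.043

Posterior: Beta(1+0, 2+20) = Beta(1, 22).
Since α = 1 ≤ 1 and β > 1, the Beta density is monotone decreasing on [0,1]; the mode is at 0.
Mean = 1/(1+22) = 0.043.
Difference = 0.043 − 0.000 = 0.043.
The mean is pulled above the mode by the posterior's right skew.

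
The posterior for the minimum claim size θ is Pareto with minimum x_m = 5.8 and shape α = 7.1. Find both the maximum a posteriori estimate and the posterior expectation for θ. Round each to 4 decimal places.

MAP: 5.8000. Posterior mean: 6.7508.

The Pareto density is strictly decreasing on [x_m, ∞), so the mode is x_m = 5.8000.
Mean = α·x_m/(α−1) = 7.1·5.8/6.1 = 6.7508.
Mean > mode: the posterior has a right tail.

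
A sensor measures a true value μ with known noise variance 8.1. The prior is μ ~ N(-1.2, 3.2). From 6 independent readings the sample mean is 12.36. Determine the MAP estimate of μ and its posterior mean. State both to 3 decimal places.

μ_MAP = 8.337, E[μ|data] = 8.337

Posterior for μ is Normal. Precision-weighted mean: (1/3.2·-1.2 + 6/8.1·12.36) / (1/3.2 + 6/8.1) = 8.337.
A Normal posterior is symmetric, so mode = mean.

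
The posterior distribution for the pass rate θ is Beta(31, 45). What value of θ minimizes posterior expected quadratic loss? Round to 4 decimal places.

0.4079

Mode = (31−1)/(31+45−2) = 30/74 = 0.4054.
Mean = 31/(31+45) = 31/76 = 0.4079.
Quadratic loss ⇒ the optimal estimator is the posterior mean.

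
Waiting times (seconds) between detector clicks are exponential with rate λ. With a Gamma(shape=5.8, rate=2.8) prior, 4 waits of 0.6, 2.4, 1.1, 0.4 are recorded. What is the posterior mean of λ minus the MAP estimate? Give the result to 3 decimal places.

0.137

Σ times = 4.5. Posterior: Gamma(shape = 5.8+4 = 9.8, rate = 2.8+4.5 = 7.3).
Mode = (α−1)/β = 8.8/7.3 = 1.205.
Mean = α/β = 9.8/7.3 = 1.342.
Difference = 1.342 − 1.205 = 0.137.
Mean > mode: the posterior has a right tail.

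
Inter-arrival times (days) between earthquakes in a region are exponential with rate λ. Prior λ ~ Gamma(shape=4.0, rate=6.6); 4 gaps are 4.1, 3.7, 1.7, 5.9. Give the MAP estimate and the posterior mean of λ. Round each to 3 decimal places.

λ_MAP = 0.318, E[λ|data] = 0.364

Σ times = 15.4. Posterior: Gamma(shape = 4.0+4 = 8.0, rate = 6.6+15.4 = 22.0).
Mode = (α−1)/β = 7.0/22.0 = 0.318.
Mean = α/β = 8.0/22.0 = 0.364.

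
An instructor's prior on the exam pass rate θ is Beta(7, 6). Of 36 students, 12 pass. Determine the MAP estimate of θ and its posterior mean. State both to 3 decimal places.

θ_MAP = 0.383, E[θ|data] = 0.388

Posterior: Beta(7+12, 6+24) = Beta(19, 30).
Mode = (19−1)/(19+30−2) = 18/47 = 0.383.
Mean = 19/(19+30) = 19/49 = 0.388.
The mean is pulled above the mode by the posterior's right skew.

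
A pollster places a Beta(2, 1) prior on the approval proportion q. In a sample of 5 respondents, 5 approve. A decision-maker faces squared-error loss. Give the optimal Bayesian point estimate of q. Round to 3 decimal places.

0.875

Posterior: Beta(2+5, 1+0) = Beta(7, 1).
Since β = 1 ≤ 1 and α > 1, the Beta density is monotone increasing on [0,1]; the mode is at 1.
Mean = 7/(7+1) = 0.875.
Squared-error loss ⇒ the optimal estimator is the posterior mean.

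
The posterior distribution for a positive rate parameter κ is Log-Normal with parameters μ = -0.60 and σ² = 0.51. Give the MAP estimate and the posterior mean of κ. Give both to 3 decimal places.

Mode = exp(μ − σ²) = exp(-1.11) = 0.330.
Mean = exp(μ + σ²/2) = exp(-0.345) = 0.708.
The mean is pulled above the mode by the posterior's right skew.

MAP = 0.330; posterior mean = 0.708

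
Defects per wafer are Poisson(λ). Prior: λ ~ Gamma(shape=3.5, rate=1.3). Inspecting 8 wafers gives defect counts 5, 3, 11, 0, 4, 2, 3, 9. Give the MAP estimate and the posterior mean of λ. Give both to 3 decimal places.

MAP estimate = 4.247, posterior mean = 4.355

Σ counts = 37. Posterior: Gamma(shape = 3.5+37 = 40.5, rate = 1.3+8 = 9.3).
Mode = (α−1)/β = 39.5/9.3 = 4.247.
Mean = α/β = 40.5/9.3 = 4.355.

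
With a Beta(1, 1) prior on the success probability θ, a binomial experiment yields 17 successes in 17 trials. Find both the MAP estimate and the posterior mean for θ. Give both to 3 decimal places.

θ_MAP = 1.000, E[θ|data] = 0.947

Posterior: Beta(1+17, 1+0) = Beta(18, 1).
Since β = 1 ≤ 1 and α > 1, the Beta density is monotone increasing on [0,1]; the mode is at 1.
Mean = 18/(18+1) = 0.947.
Mode > mean: the posterior has a left tail.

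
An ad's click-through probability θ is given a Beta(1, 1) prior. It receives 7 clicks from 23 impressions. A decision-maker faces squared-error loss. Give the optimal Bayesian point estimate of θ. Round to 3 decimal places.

0.320

Posterior: Beta(1+7, 1+16) = Beta(8, 17).
Mode = (8−1)/(8+17−2) = 7/23 = 0.304.
Mean = 8/(8+17) = 8/25 = 0.320.
Squared-error loss ⇒ the optimal estimator is the posterior mean.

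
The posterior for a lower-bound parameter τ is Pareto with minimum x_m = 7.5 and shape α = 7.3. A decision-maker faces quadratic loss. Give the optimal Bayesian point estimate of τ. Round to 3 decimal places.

The Pareto density is strictly decreasing on [x_m, ∞), so the mode is x_m = 7.500.
Mean = α·x_m/(α−1) = 7.3·7.5/6.3 = 8.690.
Quadratic loss ⇒ the optimal estimator is the posterior mean.

8.690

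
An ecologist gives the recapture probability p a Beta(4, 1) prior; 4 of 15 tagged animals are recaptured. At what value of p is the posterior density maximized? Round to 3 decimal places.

0.389

Posterior: Beta(4+4, 1+11) = Beta(8, 12).
Mode = (8−1)/(8+12−2) = 7/18 = 0.389.
Mean = 8/(8+12) = 8/20 = 0.400.
This is the posterior mode — the MAP estimate.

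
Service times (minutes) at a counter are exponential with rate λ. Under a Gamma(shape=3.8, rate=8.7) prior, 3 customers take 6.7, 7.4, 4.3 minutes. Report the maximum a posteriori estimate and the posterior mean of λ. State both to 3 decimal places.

Σ times = 18.4. Posterior: Gamma(shape = 3.8+3 = 6.8, rate = 8.7+18.4 = 27.1).
Mode = (α−1)/β = 5.8/27.1 = 0.214.
Mean = α/β = 6.8/27.1 = 0.251.
The posterior is right-skewed, so the mean exceeds the mode.

MAP = 0.214, posterior mean = 0.251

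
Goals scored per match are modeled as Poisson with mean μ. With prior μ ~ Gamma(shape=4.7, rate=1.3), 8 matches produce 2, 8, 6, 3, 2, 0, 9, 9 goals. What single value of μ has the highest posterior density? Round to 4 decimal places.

Σ counts = 39. Posterior: Gamma(shape = 4.7+39 = 43.7, rate = 1.3+8 = 9.3).
Mode = (α−1)/β = 42.7/9.3 = 4.5914.
Mean = α/β = 43.7/9.3 = 4.6989.
This is the posterior mode — the MAP estimate.

4.5914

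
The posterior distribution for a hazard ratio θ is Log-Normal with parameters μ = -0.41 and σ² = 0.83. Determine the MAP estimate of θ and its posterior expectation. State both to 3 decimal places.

MAP = 0.289; posterior mean = 1.005

Mode = exp(μ − σ²) = exp(-1.24) = 0.289.
Mean = exp(μ + σ²/2) = exp(0.005) = 1.005.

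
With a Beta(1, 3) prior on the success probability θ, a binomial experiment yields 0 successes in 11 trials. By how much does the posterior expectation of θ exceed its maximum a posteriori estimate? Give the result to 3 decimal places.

Posterior: Beta(1+0, 3+11) = Beta(1, 14).
Since α = 1 ≤ 1 and β > 1, the Beta density is monotone decreasing on [0,1]; the mode is at 0.
Mean = 1/(1+14) = 0.067.
Difference = 0.067 − 0.000 = 0.067.

0.067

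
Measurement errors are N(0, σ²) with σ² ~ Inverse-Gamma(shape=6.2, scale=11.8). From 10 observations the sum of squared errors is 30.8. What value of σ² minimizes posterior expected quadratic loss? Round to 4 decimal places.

2.6667

Posterior: Inverse-Gamma(shape = 6.2+10/2 = 11.2, scale = 11.8+30.8/2 = 27.2).
Mode = β/(α+1) = 27.2/12.2 = 2.2295.
Mean = β/(α−1) = 27.2/10.2 = 2.6667.
Quadratic loss ⇒ the optimal estimator is the posterior mean.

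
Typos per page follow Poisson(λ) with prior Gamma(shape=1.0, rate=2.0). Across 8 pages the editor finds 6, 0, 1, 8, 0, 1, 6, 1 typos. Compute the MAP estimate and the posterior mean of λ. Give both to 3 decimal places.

MAP estimate = 2.300, posterior mean = 2.400

Σ counts = 23. Posterior: Gamma(shape = 1.0+23 = 24.0, rate = 2.0+8 = 10.0).
Mode = (α−1)/β = 23.0/10.0 = 2.300.
Mean = α/β = 24.0/10.0 = 2.400.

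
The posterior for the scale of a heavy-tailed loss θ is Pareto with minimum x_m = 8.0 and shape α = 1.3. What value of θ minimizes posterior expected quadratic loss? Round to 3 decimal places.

The Pareto density is strictly decreasing on [x_m, ∞), so the mode is x_m = 8.000.
Mean = α·x_m/(α−1) = 1.3·8.0/0.3 = 34.667.
Quadratic loss ⇒ the optimal estimator is the posterior mean.

34.667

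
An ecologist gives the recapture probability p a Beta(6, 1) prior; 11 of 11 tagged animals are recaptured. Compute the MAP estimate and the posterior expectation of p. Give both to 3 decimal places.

Posterior: Beta(6+11, 1+0) = Beta(17, 1).
Since β = 1 ≤ 1 and α > 1, the Beta density is monotone increasing on [0,1]; the mode is at 1.
Mean = 17/(17+1) = 0.944.
The mean is pulled below the mode by the posterior's left skew.

MAP = 1.000, posterior mean = 0.944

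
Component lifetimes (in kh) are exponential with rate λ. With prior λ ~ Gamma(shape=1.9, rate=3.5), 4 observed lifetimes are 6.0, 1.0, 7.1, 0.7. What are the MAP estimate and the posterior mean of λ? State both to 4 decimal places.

Σ times = 14.8. Posterior: Gamma(shape = 1.9+4 = 5.9, rate = 3.5+14.8 = 18.3).
Mode = (α−1)/β = 4.9/18.3 = 0.2678.
Mean = α/β = 5.9/18.3 = 0.3224.
The posterior is right-skewed, so the mean exceeds the mode.

MAP: 0.2678. Posterior mean: 0.3224.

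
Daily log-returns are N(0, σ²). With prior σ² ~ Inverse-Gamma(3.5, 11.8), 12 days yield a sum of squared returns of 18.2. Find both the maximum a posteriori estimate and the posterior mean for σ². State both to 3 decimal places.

Posterior: Inverse-Gamma(shape = 3.5+12/2 = 9.5, scale = 11.8+18.2/2 = 20.9).
Mode = β/(α+1) = 20.9/10.5 = 1.990.
Mean = β/(α−1) = 20.9/8.5 = 2.459.
The mean is pulled above the mode by the posterior's right skew.

MAP = 1.990, posterior mean = 2.459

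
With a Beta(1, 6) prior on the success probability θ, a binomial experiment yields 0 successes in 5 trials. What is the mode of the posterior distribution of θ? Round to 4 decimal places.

0.0000

Posterior: Beta(1+0, 6+5) = Beta(1, 11).
Since α = 1 ≤ 1 and β > 1, the Beta density is monotone decreasing on [0,1]; the mode is at 0.
Mean = 1/(1+11) = 0.0833.
This is the posterior mode — the MAP estimate.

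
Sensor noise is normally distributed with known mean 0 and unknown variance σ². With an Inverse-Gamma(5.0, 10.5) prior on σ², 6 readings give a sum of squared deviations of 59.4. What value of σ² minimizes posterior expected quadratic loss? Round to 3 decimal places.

Posterior: Inverse-Gamma(shape = 5.0+6/2 = 8.0, scale = 10.5+59.4/2 = 40.2).
Mode = β/(α+1) = 40.2/9.0 = 4.467.
Mean = β/(α−1) = 40.2/7.0 = 5.743.
Quadratic loss ⇒ the optimal estimator is the posterior mean.

5.743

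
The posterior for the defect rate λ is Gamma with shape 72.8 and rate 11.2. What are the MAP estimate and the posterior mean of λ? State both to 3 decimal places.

λ_MAP = 6.411, E[λ|data] = 6.500

Mode = (α−1)/β = 71.8/11.2 = 6.411.
Mean = α/β = 72.8/11.2 = 6.500.
The posterior is right-skewed, so the mean exceeds the mode.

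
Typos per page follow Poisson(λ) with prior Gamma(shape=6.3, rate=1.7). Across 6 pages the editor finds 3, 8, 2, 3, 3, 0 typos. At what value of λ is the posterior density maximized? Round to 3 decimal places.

3.156

Σ counts = 19. Posterior: Gamma(shape = 6.3+19 = 25.3, rate = 1.7+6 = 7.7).
Mode = (α−1)/β = 24.3/7.7 = 3.156.
Mean = α/β = 25.3/7.7 = 3.286.
This is the posterior mode — the MAP estimate.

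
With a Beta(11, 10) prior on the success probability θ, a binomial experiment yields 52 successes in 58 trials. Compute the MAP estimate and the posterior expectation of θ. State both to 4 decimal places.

MAP estimate = 0.8052, posterior expectation = 0.7975

Posterior: Beta(11+52, 10+6) = Beta(63, 16).
Mode = (63−1)/(63+16−2) = 62/77 = 0.8052.
Mean = 63/(63+16) = 63/79 = 0.7975.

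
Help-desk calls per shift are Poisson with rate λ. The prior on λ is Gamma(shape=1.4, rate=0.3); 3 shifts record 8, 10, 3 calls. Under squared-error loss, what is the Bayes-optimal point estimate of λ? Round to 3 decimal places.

Σ counts = 21. Posterior: Gamma(shape = 1.4+21 = 22.4, rate = 0.3+3 = 3.3).
Mode = (α−1)/β = 21.4/3.3 = 6.485.
Mean = α/β = 22.4/3.3 = 6.788.
Squared-error loss ⇒ the optimal estimator is the posterior mean.

6.788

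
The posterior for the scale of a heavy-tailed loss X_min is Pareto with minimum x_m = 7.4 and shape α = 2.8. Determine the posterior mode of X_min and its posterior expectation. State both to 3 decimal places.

The Pareto density is strictly decreasing on [x_m, ∞), so the mode is x_m = 7.400.
Mean = α·x_m/(α−1) = 2.8·7.4/1.8 = 11.511.

posterior mode = 7.400, posterior expectation = 11.511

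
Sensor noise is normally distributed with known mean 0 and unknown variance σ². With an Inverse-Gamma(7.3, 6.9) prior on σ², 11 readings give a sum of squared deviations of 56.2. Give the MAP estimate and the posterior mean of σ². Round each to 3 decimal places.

MAP = 2.536, posterior mean = 2.966

Posterior: Inverse-Gamma(shape = 7.3+11/2 = 12.8, scale = 6.9+56.2/2 = 35.0).
Mode = β/(α+1) = 35.0/13.8 = 2.536.
Mean = β/(α−1) = 35.0/11.8 = 2.966.
Mean > mode: the posterior has a right tail.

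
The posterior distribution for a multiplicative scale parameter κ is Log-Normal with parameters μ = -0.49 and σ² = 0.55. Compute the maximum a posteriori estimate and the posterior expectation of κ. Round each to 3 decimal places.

κ_MAP = 0.353, E[κ|data] = 0.807

Mode = exp(μ − σ²) = exp(-1.04) = 0.353.
Mean = exp(μ + σ²/2) = exp(-0.215) = 0.807.
The posterior is right-skewed, so the mean exceeds the mode.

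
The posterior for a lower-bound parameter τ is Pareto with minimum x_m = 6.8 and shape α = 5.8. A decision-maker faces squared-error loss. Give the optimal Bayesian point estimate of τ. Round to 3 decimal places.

The Pareto density is strictly decreasing on [x_m, ∞), so the mode is x_m = 6.800.
Mean = α·x_m/(α−1) = 5.8·6.8/4.8 = 8.217.
Squared-error loss ⇒ the optimal estimator is the posterior mean.

8.217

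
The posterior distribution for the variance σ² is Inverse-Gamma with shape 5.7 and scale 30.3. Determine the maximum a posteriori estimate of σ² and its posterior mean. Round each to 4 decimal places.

Mode = β/(α+1) = 30.3/6.7 = 4.5224.
Mean = β/(α−1) = 30.3/4.7 = 6.4468.
The posterior is right-skewed, so the mean exceeds the mode.

maximum a posteriori estimate = 4.5224, posterior mean = 6.4468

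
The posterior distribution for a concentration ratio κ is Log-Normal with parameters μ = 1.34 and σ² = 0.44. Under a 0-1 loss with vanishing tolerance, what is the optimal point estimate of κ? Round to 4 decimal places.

2.4596

Mode = exp(μ − σ²) = exp(0.90) = 2.4596.
Mean = exp(μ + σ²/2) = exp(1.560) = 4.7588.
This is the posterior mode — the MAP estimate.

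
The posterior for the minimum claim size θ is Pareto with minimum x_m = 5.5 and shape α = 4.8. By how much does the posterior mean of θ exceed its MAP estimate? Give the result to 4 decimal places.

The Pareto density is strictly decreasing on [x_m, ∞), so the mode is x_m = 5.5000.
Mean = α·x_m/(α−1) = 4.8·5.5/3.8 = 6.9474.
Difference = 6.9474 − 5.5000 = 1.4474.

1.4474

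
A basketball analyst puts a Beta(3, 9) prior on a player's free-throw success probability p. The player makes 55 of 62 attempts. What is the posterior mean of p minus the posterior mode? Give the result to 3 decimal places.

-0.008

Posterior: Beta(3+55, 9+7) = Beta(58, 16).
Mode = (58−1)/(58+16−2) = 57/72 = 0.792.
Mean = 58/(58+16) = 58/74 = 0.784.
Difference = 0.784 − 0.792 = -0.008.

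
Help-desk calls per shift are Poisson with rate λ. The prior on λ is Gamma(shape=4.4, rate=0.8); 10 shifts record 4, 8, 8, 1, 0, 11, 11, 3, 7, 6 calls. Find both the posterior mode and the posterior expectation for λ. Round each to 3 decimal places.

posterior mode = 5.778, posterior expectation = 5.870

Σ counts = 59. Posterior: Gamma(shape = 4.4+59 = 63.4, rate = 0.8+10 = 10.8).
Mode = (α−1)/β = 62.4/10.8 = 5.778.
Mean = α/β = 63.4/10.8 = 5.870.
The mean is pulled above the mode by the posterior's right skew.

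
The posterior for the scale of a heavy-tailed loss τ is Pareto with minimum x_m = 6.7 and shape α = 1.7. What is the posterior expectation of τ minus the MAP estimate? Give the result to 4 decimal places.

The Pareto density is strictly decreasing on [x_m, ∞), so the mode is x_m = 6.7000.
Mean = α·x_m/(α−1) = 1.7·6.7/0.7 = 16.2714.
Difference = 16.2714 − 6.7000 = 9.5714.

9.5714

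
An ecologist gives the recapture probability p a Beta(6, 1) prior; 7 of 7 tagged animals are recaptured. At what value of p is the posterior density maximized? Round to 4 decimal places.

Posterior: Beta(6+7, 1+0) = Beta(13, 1).
Since β = 1 ≤ 1 and α > 1, the Beta density is monotone increasing on [0,1]; the mode is at 1.
Mean = 13/(13+1) = 0.9286.
This is the posterior mode — the MAP estimate.

1.0000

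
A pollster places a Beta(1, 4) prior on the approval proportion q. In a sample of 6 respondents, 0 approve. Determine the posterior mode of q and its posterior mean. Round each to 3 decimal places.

Posterior: Beta(1+0, 4+6) = Beta(1, 10).
Since α = 1 ≤ 1 and β > 1, the Beta density is monotone decreasing on [0,1]; the mode is at 0.
Mean = 1/(1+10) = 0.091.

MAP: 0.000. Posterior mean: 0.091.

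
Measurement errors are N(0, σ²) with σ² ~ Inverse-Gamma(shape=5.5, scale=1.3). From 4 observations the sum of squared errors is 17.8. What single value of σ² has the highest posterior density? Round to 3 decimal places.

Posterior: Inverse-Gamma(shape = 5.5+4/2 = 7.5, scale = 1.3+17.8/2 = 10.2).
Mode = β/(α+1) = 10.2/8.5 = 1.200.
Mean = β/(α−1) = 10.2/6.5 = 1.569.
This is the posterior mode — the MAP estimate.

1.200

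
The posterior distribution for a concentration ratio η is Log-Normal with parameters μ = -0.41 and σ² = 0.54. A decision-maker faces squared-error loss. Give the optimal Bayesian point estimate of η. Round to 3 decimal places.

0.869

Mode = exp(μ − σ²) = exp(-0.95) = 0.387.
Mean = exp(μ + σ²/2) = exp(-0.140) = 0.869.
Squared-error loss ⇒ the optimal estimator is the posterior mean.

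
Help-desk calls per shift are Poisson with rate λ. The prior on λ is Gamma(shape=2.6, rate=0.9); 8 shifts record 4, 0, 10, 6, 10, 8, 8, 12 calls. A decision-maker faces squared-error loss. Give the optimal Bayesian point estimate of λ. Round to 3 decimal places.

Σ counts = 58. Posterior: Gamma(shape = 2.6+58 = 60.6, rate = 0.9+8 = 8.9).
Mode = (α−1)/β = 59.6/8.9 = 6.697.
Mean = α/β = 60.6/8.9 = 6.809.
Squared-error loss ⇒ the optimal estimator is the posterior mean.

6.809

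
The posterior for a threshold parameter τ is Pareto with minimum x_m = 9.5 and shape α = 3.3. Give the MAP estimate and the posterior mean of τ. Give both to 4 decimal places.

τ_MAP = 9.5000, E[τ|data] = 13.6304

The Pareto density is strictly decreasing on [x_m, ∞), so the mode is x_m = 9.5000.
Mean = α·x_m/(α−1) = 3.3·9.5/2.3 = 13.6304.
The posterior is right-skewed, so the mean exceeds the mode.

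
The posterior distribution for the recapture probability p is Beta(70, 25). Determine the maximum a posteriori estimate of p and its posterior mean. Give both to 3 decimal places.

MAP = 0.742; posterior mean = 0.737

Mode = (70−1)/(70+25−2) = 69/93 = 0.742.
Mean = 70/(70+25) = 70/95 = 0.737.
Mode > mean: the posterior has a left tail.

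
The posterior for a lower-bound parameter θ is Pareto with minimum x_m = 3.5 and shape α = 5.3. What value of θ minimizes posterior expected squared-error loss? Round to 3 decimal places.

4.314

The Pareto density is strictly decreasing on [x_m, ∞), so the mode is x_m = 3.500.
Mean = α·x_m/(α−1) = 5.3·3.5/4.3 = 4.314.
Squared-error loss ⇒ the optimal estimator is the posterior mean.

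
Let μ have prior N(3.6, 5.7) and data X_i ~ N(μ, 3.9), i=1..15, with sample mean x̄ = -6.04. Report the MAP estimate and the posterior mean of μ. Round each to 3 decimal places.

MAP = -5.619; posterior mean = -5.619

Posterior for μ is Normal. Precision-weighted mean: (1/5.7·3.6 + 15/3.9·-6.04) / (1/5.7 + 15/3.9) = -5.619.
A Normal posterior is symmetric, so mode = mean.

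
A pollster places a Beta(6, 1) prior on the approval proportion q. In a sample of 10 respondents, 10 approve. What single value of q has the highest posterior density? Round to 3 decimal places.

Posterior: Beta(6+10, 1+0) = Beta(16, 1).
Since β = 1 ≤ 1 and α > 1, the Beta density is monotone increasing on [0,1]; the mode is at 1.
Mean = 16/(16+1) = 0.941.
This is the posterior mode — the MAP estimate.

1.000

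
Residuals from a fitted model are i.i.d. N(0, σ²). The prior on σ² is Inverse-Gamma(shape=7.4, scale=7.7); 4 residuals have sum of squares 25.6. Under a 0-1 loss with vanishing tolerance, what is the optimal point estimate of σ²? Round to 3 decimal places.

Posterior: Inverse-Gamma(shape = 7.4+4/2 = 9.4, scale = 7.7+25.6/2 = 20.5).
Mode = β/(α+1) = 20.5/10.4 = 1.971.
Mean = β/(α−1) = 20.5/8.4 = 2.440.
This is the posterior mode — the MAP estimate.

1.971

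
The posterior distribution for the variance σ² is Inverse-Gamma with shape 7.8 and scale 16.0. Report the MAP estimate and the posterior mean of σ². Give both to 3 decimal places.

MAP: 1.818. Posterior mean: 2.353.

Mode = β/(α+1) = 16.0/8.8 = 1.818.
Mean = β/(α−1) = 16.0/6.8 = 2.353.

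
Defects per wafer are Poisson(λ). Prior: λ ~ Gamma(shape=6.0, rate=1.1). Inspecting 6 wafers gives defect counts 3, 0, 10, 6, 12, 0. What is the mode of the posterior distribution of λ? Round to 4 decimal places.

5.0704

Σ counts = 31. Posterior: Gamma(shape = 6.0+31 = 37.0, rate = 1.1+6 = 7.1).
Mode = (α−1)/β = 36.0/7.1 = 5.0704.
Mean = α/β = 37.0/7.1 = 5.2113.
This is the posterior mode — the MAP estimate.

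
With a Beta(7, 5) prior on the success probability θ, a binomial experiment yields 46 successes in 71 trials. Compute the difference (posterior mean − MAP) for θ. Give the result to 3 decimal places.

-0.003

Posterior: Beta(7+46, 5+25) = Beta(53, 30).
Mode = (53−1)/(53+30−2) = 52/81 = 0.642.
Mean = 53/(53+30) = 53/83 = 0.639.
Difference = 0.639 − 0.642 = -0.003.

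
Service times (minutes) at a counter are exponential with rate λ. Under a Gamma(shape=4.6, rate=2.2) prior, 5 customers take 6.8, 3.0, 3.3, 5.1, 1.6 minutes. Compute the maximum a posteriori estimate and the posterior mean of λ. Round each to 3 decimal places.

MAP: 0.391. Posterior mean: 0.436.

Σ times = 19.8. Posterior: Gamma(shape = 4.6+5 = 9.6, rate = 2.2+19.8 = 22.0).
Mode = (α−1)/β = 8.6/22.0 = 0.391.
Mean = α/β = 9.6/22.0 = 0.436.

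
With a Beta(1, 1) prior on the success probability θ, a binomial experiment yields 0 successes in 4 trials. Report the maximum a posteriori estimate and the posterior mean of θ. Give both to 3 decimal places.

Posterior: Beta(1+0, 1+4) = Beta(1, 5).
Since α = 1 ≤ 1 and β > 1, the Beta density is monotone decreasing on [0,1]; the mode is at 0.
Mean = 1/(1+5) = 0.167.

θ_MAP = 0.000, E[θ|data] = 0.167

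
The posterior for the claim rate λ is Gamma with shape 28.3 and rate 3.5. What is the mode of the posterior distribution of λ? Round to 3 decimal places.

7.800

Mode = (α−1)/β = 27.3/3.5 = 7.800.
Mean = α/β = 28.3/3.5 = 8.086.
This is the posterior mode — the MAP estimate.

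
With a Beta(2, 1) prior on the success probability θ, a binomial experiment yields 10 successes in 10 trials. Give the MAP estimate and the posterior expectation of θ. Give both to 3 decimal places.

MAP = 1.000; posterior mean = 0.923

Posterior: Beta(2+10, 1+0) = Beta(12, 1).
Since β = 1 ≤ 1 and α > 1, the Beta density is monotone increasing on [0,1]; the mode is at 1.
Mean = 12/(12+1) = 0.923.
Mode > mean: the posterior has a left tail.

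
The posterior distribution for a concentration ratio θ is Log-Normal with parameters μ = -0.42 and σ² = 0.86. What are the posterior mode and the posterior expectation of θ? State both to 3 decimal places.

MAP = 0.278; posterior mean = 1.010

Mode = exp(μ − σ²) = exp(-1.28) = 0.278.
Mean = exp(μ + σ²/2) = exp(0.010) = 1.010.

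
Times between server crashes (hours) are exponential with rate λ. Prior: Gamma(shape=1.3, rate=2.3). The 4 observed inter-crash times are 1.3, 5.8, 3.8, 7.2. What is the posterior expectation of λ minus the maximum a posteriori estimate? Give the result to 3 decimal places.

Σ times = 18.1. Posterior: Gamma(shape = 1.3+4 = 5.3, rate = 2.3+18.1 = 20.4).
Mode = (α−1)/β = 4.3/20.4 = 0.211.
Mean = α/β = 5.3/20.4 = 0.260.
Difference = 0.260 − 0.211 = 0.049.

0.049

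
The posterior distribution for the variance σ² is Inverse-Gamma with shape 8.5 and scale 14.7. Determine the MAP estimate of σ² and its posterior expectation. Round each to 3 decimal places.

MAP = 1.547; posterior mean = 1.960

Mode = β/(α+1) = 14.7/9.5 = 1.547.
Mean = β/(α−1) = 14.7/7.5 = 1.960.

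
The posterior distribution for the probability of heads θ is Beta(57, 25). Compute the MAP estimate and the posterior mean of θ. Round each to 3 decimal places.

Mode = (57−1)/(57+25−2) = 56/80 = 0.700.
Mean = 57/(57+25) = 57/82 = 0.695.

θ_MAP = 0.700, E[θ|data] = 0.695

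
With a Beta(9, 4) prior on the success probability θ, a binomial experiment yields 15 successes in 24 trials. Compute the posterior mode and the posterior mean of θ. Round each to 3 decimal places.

Posterior: Beta(9+15, 4+9) = Beta(24, 13).
Mode = (24−1)/(24+13−2) = 23/35 = 0.657.
Mean = 24/(24+13) = 24/37 = 0.649.

MAP = 0.657; posterior mean = 0.649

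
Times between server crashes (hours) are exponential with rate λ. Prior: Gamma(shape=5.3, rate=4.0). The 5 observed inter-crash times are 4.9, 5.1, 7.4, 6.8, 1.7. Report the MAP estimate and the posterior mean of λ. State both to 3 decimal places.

Σ times = 25.9. Posterior: Gamma(shape = 5.3+5 = 10.3, rate = 4.0+25.9 = 29.9).
Mode = (α−1)/β = 9.3/29.9 = 0.311.
Mean = α/β = 10.3/29.9 = 0.344.
The mean is pulled above the mode by the posterior's right skew.

MAP: 0.311. Posterior mean: 0.344.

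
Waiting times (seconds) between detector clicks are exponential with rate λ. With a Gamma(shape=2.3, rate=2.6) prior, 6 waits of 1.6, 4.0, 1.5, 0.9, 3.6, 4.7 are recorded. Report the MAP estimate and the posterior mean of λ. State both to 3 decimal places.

λ_MAP = 0.386, E[λ|data] = 0.439

Σ times = 16.3. Posterior: Gamma(shape = 2.3+6 = 8.3, rate = 2.6+16.3 = 18.9).
Mode = (α−1)/β = 7.3/18.9 = 0.386.
Mean = α/β = 8.3/18.9 = 0.439.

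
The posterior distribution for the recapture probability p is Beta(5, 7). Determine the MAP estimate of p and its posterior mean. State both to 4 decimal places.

Mode = (5−1)/(5+7−2) = 4/10 = 0.4000.
Mean = 5/(5+7) = 5/12 = 0.4167.

MAP: 0.4000. Posterior mean: 0.4167.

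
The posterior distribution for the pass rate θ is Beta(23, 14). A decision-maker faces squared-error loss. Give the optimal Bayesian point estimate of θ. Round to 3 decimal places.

Mode = (23−1)/(23+14−2) = 22/35 = 0.629.
Mean = 23/(23+14) = 23/37 = 0.622.
Squared-error loss ⇒ the optimal estimator is the posterior mean.

0.622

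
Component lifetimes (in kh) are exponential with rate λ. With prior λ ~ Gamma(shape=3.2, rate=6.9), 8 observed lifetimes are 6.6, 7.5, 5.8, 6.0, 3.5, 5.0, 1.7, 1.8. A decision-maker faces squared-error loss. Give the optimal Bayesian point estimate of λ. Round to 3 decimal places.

Σ times = 37.9. Posterior: Gamma(shape = 3.2+8 = 11.2, rate = 6.9+37.9 = 44.8).
Mode = (α−1)/β = 10.2/44.8 = 0.228.
Mean = α/β = 11.2/44.8 = 0.250.
Squared-error loss ⇒ the optimal estimator is the posterior mean.

0.250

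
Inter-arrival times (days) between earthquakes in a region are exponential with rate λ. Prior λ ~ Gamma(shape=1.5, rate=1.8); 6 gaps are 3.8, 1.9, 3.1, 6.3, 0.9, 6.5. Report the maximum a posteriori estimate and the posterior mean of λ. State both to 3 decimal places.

MAP: 0.267. Posterior mean: 0.309.

Σ times = 22.5. Posterior: Gamma(shape = 1.5+6 = 7.5, rate = 1.8+22.5 = 24.3).
Mode = (α−1)/β = 6.5/24.3 = 0.267.
Mean = α/β = 7.5/24.3 = 0.309.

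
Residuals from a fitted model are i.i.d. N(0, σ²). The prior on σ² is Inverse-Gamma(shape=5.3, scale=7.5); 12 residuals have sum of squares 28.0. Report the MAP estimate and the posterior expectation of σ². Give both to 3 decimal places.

MAP = 1.748, posterior mean = 2.087

Posterior: Inverse-Gamma(shape = 5.3+12/2 = 11.3, scale = 7.5+28.0/2 = 21.5).
Mode = β/(α+1) = 21.5/12.3 = 1.748.
Mean = β/(α−1) = 21.5/10.3 = 2.087.
Mean > mode: the posterior has a right tail.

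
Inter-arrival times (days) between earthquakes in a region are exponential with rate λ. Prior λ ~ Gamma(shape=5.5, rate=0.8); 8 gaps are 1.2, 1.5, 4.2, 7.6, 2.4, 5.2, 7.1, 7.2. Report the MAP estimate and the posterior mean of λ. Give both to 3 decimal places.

MAP = 0.336; posterior mean = 0.363

Σ times = 36.4. Posterior: Gamma(shape = 5.5+8 = 13.5, rate = 0.8+36.4 = 37.2).
Mode = (α−1)/β = 12.5/37.2 = 0.336.
Mean = α/β = 13.5/37.2 = 0.363.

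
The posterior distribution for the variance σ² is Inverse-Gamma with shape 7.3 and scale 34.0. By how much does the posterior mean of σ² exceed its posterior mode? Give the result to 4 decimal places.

Mode = β/(α+1) = 34.0/8.3 = 4.0964.
Mean = β/(α−1) = 34.0/6.3 = 5.3968.
Difference = 5.3968 − 4.0964 = 1.3004.
The mean is pulled above the mode by the posterior's right skew.

1.3004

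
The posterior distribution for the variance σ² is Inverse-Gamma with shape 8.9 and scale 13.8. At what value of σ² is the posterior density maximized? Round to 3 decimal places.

Mode = β/(α+1) = 13.8/9.9 = 1.394.
Mean = β/(α−1) = 13.8/7.9 = 1.747.
This is the posterior mode — the MAP estimate.

1.394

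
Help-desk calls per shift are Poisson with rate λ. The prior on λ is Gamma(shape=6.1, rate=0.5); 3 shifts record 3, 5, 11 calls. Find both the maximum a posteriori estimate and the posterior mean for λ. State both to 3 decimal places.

λ_MAP = 6.886, E[λ|data] = 7.171

Σ counts = 19. Posterior: Gamma(shape = 6.1+19 = 25.1, rate = 0.5+3 = 3.5).
Mode = (α−1)/β = 24.1/3.5 = 6.886.
Mean = α/β = 25.1/3.5 = 7.171.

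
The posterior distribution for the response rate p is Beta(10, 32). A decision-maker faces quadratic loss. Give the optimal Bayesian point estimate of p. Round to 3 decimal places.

0.238

Mode = (10−1)/(10+32−2) = 9/40 = 0.225.
Mean = 10/(10+32) = 10/42 = 0.238.
Quadratic loss ⇒ the optimal estimator is the posterior mean.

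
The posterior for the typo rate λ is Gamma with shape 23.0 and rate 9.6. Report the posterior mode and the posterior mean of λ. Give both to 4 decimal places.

λ_MAP = 2.2917, E[λ|data] = 2.3958

Mode = (α−1)/β = 22.0/9.6 = 2.2917.
Mean = α/β = 23.0/9.6 = 2.3958.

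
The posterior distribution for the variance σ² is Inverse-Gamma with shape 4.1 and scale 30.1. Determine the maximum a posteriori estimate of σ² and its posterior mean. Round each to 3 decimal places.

Mode = β/(α+1) = 30.1/5.1 = 5.902.
Mean = β/(α−1) = 30.1/3.1 = 9.710.
The posterior is right-skewed, so the mean exceeds the mode.

MAP: 5.902. Posterior mean: 9.710.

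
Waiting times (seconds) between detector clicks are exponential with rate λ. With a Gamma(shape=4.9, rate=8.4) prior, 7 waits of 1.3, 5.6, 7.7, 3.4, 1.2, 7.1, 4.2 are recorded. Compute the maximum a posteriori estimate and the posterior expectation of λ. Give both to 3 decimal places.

Σ times = 30.5. Posterior: Gamma(shape = 4.9+7 = 11.9, rate = 8.4+30.5 = 38.9).
Mode = (α−1)/β = 10.9/38.9 = 0.280.
Mean = α/β = 11.9/38.9 = 0.306.
The posterior is right-skewed, so the mean exceeds the mode.

MAP = 0.280; posterior mean = 0.306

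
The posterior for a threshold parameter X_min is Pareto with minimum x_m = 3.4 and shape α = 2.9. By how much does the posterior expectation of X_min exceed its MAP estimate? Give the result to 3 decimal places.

1.789

The Pareto density is strictly decreasing on [x_m, ∞), so the mode is x_m = 3.400.
Mean = α·x_m/(α−1) = 2.9·3.4/1.9 = 5.189.
Difference = 5.189 − 3.400 = 1.789.
The posterior is right-skewed, so the mean exceeds the mode.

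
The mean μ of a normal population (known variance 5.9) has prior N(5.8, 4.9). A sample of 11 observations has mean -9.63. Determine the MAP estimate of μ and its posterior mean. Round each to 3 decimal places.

MAP: -8.108. Posterior mean: -8.108.

Posterior for μ is Normal. Precision-weighted mean: (1/4.9·5.8 + 11/5.9·-9.63) / (1/4.9 + 11/5.9) = -8.108.
A Normal posterior is symmetric, so mode = mean.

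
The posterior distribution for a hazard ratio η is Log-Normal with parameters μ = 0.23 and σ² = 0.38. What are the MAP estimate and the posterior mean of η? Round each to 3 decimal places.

MAP = 0.861, posterior mean = 1.522

Mode = exp(μ − σ²) = exp(-0.15) = 0.861.
Mean = exp(μ + σ²/2) = exp(0.420) = 1.522.
The posterior is right-skewed, so the mean exceeds the mode.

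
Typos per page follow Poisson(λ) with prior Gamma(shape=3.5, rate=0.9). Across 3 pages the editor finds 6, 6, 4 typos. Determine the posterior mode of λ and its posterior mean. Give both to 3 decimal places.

MAP: 4.744. Posterior mean: 5.000.

Σ counts = 16. Posterior: Gamma(shape = 3.5+16 = 19.5, rate = 0.9+3 = 3.9).
Mode = (α−1)/β = 18.5/3.9 = 4.744.
Mean = α/β = 19.5/3.9 = 5.000.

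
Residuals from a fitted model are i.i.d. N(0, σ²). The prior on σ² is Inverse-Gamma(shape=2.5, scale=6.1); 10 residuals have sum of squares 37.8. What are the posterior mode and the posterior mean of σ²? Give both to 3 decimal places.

MAP: 2.941. Posterior mean: 3.846.

Posterior: Inverse-Gamma(shape = 2.5+10/2 = 7.5, scale = 6.1+37.8/2 = 25.0).
Mode = β/(α+1) = 25.0/8.5 = 2.941.
Mean = β/(α−1) = 25.0/6.5 = 3.846.
The posterior is right-skewed, so the mean exceeds the mode.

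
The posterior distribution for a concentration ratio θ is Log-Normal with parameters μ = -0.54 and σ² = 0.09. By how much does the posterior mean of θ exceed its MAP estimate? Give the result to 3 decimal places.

0.077

Mode = exp(μ − σ²) = exp(-0.63) = 0.533.
Mean = exp(μ + σ²/2) = exp(-0.495) = 0.610.
Difference = 0.610 − 0.533 = 0.077.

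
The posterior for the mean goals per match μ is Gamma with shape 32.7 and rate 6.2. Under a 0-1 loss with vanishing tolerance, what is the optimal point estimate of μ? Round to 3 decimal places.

Mode = (α−1)/β = 31.7/6.2 = 5.113.
Mean = α/β = 32.7/6.2 = 5.274.
This is the posterior mode — the MAP estimate.

5.113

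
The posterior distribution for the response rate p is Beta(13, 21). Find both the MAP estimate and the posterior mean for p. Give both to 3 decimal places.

Mode = (13−1)/(13+21−2) = 12/32 = 0.375.
Mean = 13/(13+21) = 13/34 = 0.382.

p_MAP = 0.375, E[p|data] = 0.382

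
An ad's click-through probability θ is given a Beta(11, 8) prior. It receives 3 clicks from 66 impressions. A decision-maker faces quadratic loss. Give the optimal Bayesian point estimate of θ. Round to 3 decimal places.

0.165

Posterior: Beta(11+3, 8+63) = Beta(14, 71).
Mode = (14−1)/(14+71−2) = 13/83 = 0.157.
Mean = 14/(14+71) = 14/85 = 0.165.
Quadratic loss ⇒ the optimal estimator is the posterior mean.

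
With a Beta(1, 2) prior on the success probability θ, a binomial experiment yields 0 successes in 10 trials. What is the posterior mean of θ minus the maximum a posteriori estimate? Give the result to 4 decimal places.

Posterior: Beta(1+0, 2+10) = Beta(1, 12).
Since α = 1 ≤ 1 and β > 1, the Beta density is monotone decreasing on [0,1]; the mode is at 0.
Mean = 1/(1+12) = 0.0769.
Difference = 0.0769 − 0.0000 = 0.0769.
Right-skewed posterior ⇒ mode < mean.

0.0769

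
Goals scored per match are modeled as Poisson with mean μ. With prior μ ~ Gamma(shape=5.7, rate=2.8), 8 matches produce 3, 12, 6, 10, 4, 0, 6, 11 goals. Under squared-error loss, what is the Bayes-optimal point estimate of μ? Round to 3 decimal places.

5.343

Σ counts = 52. Posterior: Gamma(shape = 5.7+52 = 57.7, rate = 2.8+8 = 10.8).
Mode = (α−1)/β = 56.7/10.8 = 5.250.
Mean = α/β = 57.7/10.8 = 5.343.
Squared-error loss ⇒ the optimal estimator is the posterior mean.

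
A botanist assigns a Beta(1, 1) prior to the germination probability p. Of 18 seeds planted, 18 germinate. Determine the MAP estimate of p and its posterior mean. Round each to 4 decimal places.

MAP estimate = 1.0000, posterior mean = 0.9500

Posterior: Beta(1+18, 1+0) = Beta(19, 1).
Since β = 1 ≤ 1 and α > 1, the Beta density is monotone increasing on [0,1]; the mode is at 1.
Mean = 19/(19+1) = 0.9500.
Mode > mean: the posterior has a left tail.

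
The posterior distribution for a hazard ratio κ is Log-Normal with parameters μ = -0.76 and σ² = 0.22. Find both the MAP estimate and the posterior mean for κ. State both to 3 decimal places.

κ_MAP = 0.375, E[κ|data] = 0.522

Mode = exp(μ − σ²) = exp(-0.98) = 0.375.
Mean = exp(μ + σ²/2) = exp(-0.650) = 0.522.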